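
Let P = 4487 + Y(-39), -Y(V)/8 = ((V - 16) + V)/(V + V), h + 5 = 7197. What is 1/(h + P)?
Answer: 39/455105 ≈ 8.5694e-5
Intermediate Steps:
h = 7192 (h = -5 + 7197 = 7192)
Y(V) = -4*(-16 + 2*V)/V (Y(V) = -8*((V - 16) + V)/(V + V) = -8*((-16 + V) + V)/(2*V) = -8*(-16 + 2*V)*1/(2*V) = -4*(-16 + 2*V)/V)
P = 174617/39 (P = 4487 + (-8 + 64/(-39)) = 4487 + (-8 + 64*(-1/39)) = 4487 + (-8 - 64/39) = 4487 - 376/39 = 174617/39 ≈ 4477.4)
1/(h + P) = 1/(7192 + 174617/39) = 1/(455105/39) = 39/455105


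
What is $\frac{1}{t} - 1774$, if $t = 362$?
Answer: $- \frac{642187}{362} \approx -1774.0$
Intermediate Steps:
$\frac{1}{t} - 1774 = \frac{1}{362} - 1774 = - \frac{642187}{362}$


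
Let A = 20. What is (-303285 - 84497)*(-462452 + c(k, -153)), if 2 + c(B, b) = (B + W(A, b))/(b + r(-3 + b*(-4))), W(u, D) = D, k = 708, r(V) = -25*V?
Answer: 459626252672599/2563 ≈ 1.7933e+11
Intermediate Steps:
c(B, b) = -2 + (B + b)/(75 + 101*b) (c(B, b) = -2 + (B + b)/(b - 25*(-3 + b*(-4))) = -2 + (B + b)/(b - 25*(-3 - 4*b)) = -2 + (B + b)/(b + (75 + 100*b)) = -2 + (B + b)/(75 + 101*b))
(-303285 - 84497)*(-462452 + c(k, -153)) = (-303285 - 84497)*(-462452 + (-150 + 708 - 201*(-153))/(75 + 101*(-153))) = -387782*(-462452 + (-150 + 708 + 30753)/(75 - 15453)) = -387782*(-462452 + 31311/(-15378)) = -387782*(-462452 - 1/15378*31311) = -387782*(-462452 - 10437/5126) = -387782*(-2370539389/5126) = 459626252672599/2563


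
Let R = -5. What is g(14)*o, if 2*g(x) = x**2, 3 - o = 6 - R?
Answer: -784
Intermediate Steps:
o = -8 (o = 3 - (6 - 1*(-5)) = 3 - (6 + 5) = 3 - 1*11 = 3 - 11 = -8)
g(x) = x**2/2
g(14)*o = ((1/2)*14**2)*(-8) = ((1/2)*196)*(-8) = 98*(-8) = -784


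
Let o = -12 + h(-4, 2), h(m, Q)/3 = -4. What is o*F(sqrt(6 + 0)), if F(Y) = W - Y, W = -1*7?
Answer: 168 + 24*sqrt(6) ≈ 226.79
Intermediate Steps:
W = -7
h(m, Q) = -12 (h(m, Q) = 3*(-4) = -12)
F(Y) = -7 - Y
o = -24 (o = -12 - 12 = -24)
o*F(sqrt(6 + 0)) = -24*(-7 - sqrt(6 + 0)) = -24*(-7 - sqrt(6)) = 168 + 24*sqrt(6)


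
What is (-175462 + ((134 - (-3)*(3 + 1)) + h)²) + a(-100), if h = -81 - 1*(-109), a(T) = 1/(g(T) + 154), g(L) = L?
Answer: -7840043/54 ≈ -1.4519e+5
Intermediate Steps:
a(T) = 1/(154 + T) (a(T) = 1/(T + 154) = 1/(154 + T))
h = 28 (h = -81 + 109 = 28)
(-175462 + ((134 - (-3)*(3 + 1)) + h)²) + a(-100) = (-175462 + ((134 - (-3)*(3 + 1)) + 28)²) + 1/(154 - 100) = (-175462 + ((134 - (-3)*4) + 28)²) + 1/54 = (-175462 + ((134 - 1*(-12)) + 28)²) + 1/54 = (-175462 + ((134 + 12) + 28)²) + 1/54 = (-175462 + (146 + 28)²) + 1/54 = (-175462 + 174²) + 1/54 = (-175462 + 30276) + 1/54 = -145186 + 1/54 = -7840043/54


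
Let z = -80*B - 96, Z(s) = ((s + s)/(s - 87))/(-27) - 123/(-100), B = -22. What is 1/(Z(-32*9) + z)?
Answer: 4500/7493279 ≈ 0.00060054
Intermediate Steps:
Z(s) = 123/100 - 2*s/(27*(-87 + s)) (Z(s) = ((2*s)/(-87 + s))*(-1/27) - 123*(-1/100) = (2*s/(-87 + s))*(-1/27) + 123/100 = -2*s/(27*(-87 + s)) + 123/100 = 123/100 - 2*s/(27*(-87 + s)))
z = 1664 (z = -80*(-22) - 96 = 1760 - 96 = 1664)
1/(Z(-32*9) + z) = 1/((-288927 + 3121*(-32*9))/(2700*(-87 - 32*9)) + 1664) = 1/((-288927 + 3121*(-288))/(2700*(-87 - 288)) + 1664) = 1/((1/2700)*(-288927 - 898848)/(-375) + 1664) = 1/((1/2700)*(-1/375)*(-1187775) + 1664) = 1/(5279/4500 + 1664) = 1/(7493279/4500) = 4500/7493279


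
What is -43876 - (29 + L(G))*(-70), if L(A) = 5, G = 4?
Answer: -41496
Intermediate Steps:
-43876 - (29 + L(G))*(-70) = -43876 - (29 + 5)*(-70) = -43876 - 34*(-70) = -43876 - 1*(-2380) = -43876 + 2380 = -41496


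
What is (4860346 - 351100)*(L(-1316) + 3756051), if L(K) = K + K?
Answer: 16925089612074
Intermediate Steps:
L(K) = 2*K
(4860346 - 351100)*(L(-1316) + 3756051) = (4860346 - 351100)*(2*(-1316) + 3756051) = 4509246*(-2632 + 3756051) = 4509246*3753419 = 16925089612074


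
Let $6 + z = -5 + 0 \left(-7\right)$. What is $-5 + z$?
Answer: $-16$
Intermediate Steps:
$z = -11$ ($z = -6 + \left(-5 + 0 \left(-7\right)\right) = -6 + \left(-5 + 0\right) = -6 - 5 = -11$)
$-5 + z = -5 - 11 = -16$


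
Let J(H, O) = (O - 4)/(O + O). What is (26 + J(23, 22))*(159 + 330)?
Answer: 284109/22 ≈ 12914.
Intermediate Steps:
J(H, O) = (-4 + O)/(2*O) (J(H, O) = (-4 + O)/((2*O)) = (-4 + O)*(1/(2*O)) = (-4 + O)/(2*O))
(26 + J(23, 22))*(159 + 330) = (26 + (1/2)*(-4 + 22)/22)*(159 + 330) = (26 + (1/2)*(1/22)*18)*489 = (26 + 9/22)*489 = (581/22)*489 = 284109/22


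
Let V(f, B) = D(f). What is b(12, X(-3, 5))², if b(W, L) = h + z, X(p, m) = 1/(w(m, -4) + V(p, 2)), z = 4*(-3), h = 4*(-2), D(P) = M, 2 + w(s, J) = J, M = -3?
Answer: 400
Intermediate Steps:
w(s, J) = -2 + J
D(P) = -3
h = -8
V(f, B) = -3
z = -12
X(p, m) = -⅑ (X(p, m) = 1/((-2 - 4) - 3) = 1/(-6 - 3) = 1/(-9) = -⅑)
b(W, L) = -20 (b(W, L) = -8 - 12 = -20)
b(12, X(-3, 5))² = (-20)² = 400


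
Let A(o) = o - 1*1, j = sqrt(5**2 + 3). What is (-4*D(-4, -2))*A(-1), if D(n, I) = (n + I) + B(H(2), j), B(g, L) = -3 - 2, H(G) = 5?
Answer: -88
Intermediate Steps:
j = 2*sqrt(7) (j = sqrt(25 + 3) = sqrt(28) = 2*sqrt(7) ≈ 5.2915)
B(g, L) = -5
A(o) = -1 + o (A(o) = o - 1 = -1 + o)
D(n, I) = -5 + I + n (D(n, I) = (n + I) - 5 = (I + n) - 5 = -5 + I + n)
(-4*D(-4, -2))*A(-1) = (-4*(-5 - 2 - 4))*(-1 - 1) = -4*(-11)*(-2) = 44*(-2) = -88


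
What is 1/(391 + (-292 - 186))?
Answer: -1/87 ≈ -0.011494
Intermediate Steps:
1/(391 + (-292 - 186)) = 1/(391 - 478) = 1/(-87) = -1/87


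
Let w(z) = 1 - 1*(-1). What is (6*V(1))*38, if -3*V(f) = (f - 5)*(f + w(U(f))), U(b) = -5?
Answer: 912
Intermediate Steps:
w(z) = 2 (w(z) = 1 + 1 = 2)
V(f) = -(-5 + f)*(2 + f)/3 (V(f) = -(f - 5)*(f + 2)/3 = -(-5 + f)*(2 + f)/3)
(6*V(1))*38 = (6*(10/3 + 1 - ⅓*1²))*38 = (6*(10/3 + 1 - ⅓*1))*38 = (6*(10/3 + 1 - ⅓))*38 = (6*4)*38 = 24*38 = 912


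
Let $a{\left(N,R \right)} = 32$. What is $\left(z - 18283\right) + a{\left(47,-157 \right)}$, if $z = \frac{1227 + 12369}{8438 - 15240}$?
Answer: $- \frac{62078449}{3401} \approx -18253.0$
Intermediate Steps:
$z = - \frac{6798}{3401}$ ($z = \frac{13596}{-6802} = 13596 \left(- \frac{1}{6802}\right) = - \frac{6798}{3401} \approx -1.9988$)
$\left(z - 18283\right) + a{\left(47,-157 \right)} = \left(- \frac{6798}{3401} - 18283\right) + 32 = - \frac{62187281}{3401} + 32 = - \frac{62078449}{3401}$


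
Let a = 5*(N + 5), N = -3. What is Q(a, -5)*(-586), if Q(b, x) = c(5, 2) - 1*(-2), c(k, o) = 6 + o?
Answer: -5860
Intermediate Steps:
a = 10 (a = 5*(-3 + 5) = 5*2 = 10)
Q(b, x) = 10 (Q(b, x) = (6 + 2) - 1*(-2) = 8 + 2 = 10)
Q(a, -5)*(-586) = 10*(-586) = -5860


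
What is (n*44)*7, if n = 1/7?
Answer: 44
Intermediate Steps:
n = 1/7 ≈ 0.14286
(n*44)*7 = ((1/7)*44)*7 = (44/7)*7 = 44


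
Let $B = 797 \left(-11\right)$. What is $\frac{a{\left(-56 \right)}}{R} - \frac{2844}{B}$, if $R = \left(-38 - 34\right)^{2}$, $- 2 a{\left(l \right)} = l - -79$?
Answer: $\frac{29284951}{90896256} \approx 0.32218$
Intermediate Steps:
$a{\left(l \right)} = - \frac{79}{2} - \frac{l}{2}$ ($a{\left(l \right)} = - \frac{l - -79}{2} = - \frac{l + 79}{2} = - \frac{79 + l}{2} = - \frac{79}{2} - \frac{l}{2}$)
$R = 5184$ ($R = \left(-72\right)^{2} = 5184$)
$B = -8767$
$\frac{a{\left(-56 \right)}}{R} - \frac{2844}{B} = \frac{- \frac{79}{2} - -28}{5184} - \frac{2844}{-8767} = \left(- \frac{79}{2} + 28\right) \frac{1}{5184} - - \frac{2844}{8767} = \left(- \frac{23}{2}\right) \frac{1}{5184} + \frac{2844}{8767} = - \frac{23}{10368} + \frac{2844}{8767} = \frac{29284951}{90896256}$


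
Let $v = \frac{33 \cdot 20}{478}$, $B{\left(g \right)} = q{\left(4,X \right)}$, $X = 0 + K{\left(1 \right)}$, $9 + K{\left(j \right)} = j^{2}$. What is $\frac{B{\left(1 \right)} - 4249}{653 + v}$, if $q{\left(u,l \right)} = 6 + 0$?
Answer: $- \frac{1014077}{156397} \approx -6.484$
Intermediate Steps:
$K{\left(j \right)} = -9 + j^{2}$
$X = -8$ ($X = 0 - \left(9 - 1^{2}\right) = 0 + \left(-9 + 1\right) = 0 - 8 = -8$)
$q{\left(u,l \right)} = 6$
$B{\left(g \right)} = 6$
$v = \frac{330}{239}$ ($v = 660 \cdot \frac{1}{478} = \frac{330}{239} \approx 1.3808$)
$\frac{B{\left(1 \right)} - 4249}{653 + v} = \frac{6 - 4249}{653 + \frac{330}{239}} = - \frac{4243}{\frac{156397}{239}} = \left(-4243\right) \frac{239}{156397} = - \frac{1014077}{156397}$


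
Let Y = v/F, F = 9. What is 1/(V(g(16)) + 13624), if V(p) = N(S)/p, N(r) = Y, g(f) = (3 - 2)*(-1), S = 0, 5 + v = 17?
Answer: 3/40868 ≈ 7.3407e-5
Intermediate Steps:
v = 12 (v = -5 + 17 = 12)
g(f) = -1 (g(f) = 1*(-1) = -1)
Y = 4/3 (Y = 12/9 = 12*(⅑) = 4/3 ≈ 1.3333)
N(r) = 4/3
V(p) = 4/(3*p)
1/(V(g(16)) + 13624) = 1/((4/3)/(-1) + 13624) = 1/((4/3)*(-1) + 13624) = 1/(-4/3 + 13624) = 1/(40868/3) = 3/40868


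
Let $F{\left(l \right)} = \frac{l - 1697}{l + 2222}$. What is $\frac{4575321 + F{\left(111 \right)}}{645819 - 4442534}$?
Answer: $- \frac{10674222307}{8857736095} \approx -1.2051$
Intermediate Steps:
$F{\left(l \right)} = \frac{-1697 + l}{2222 + l}$
$\frac{4575321 + F{\left(111 \right)}}{645819 - 4442534} = \frac{4575321 + \frac{-1697 + 111}{2222 + 111}}{645819 - 4442534} = \frac{4575321 + \frac{1}{2333} \left(-1586\right)}{-3796715} = \left(4575321 + \frac{1}{2333} \left(-1586\right)\right) \left(- \frac{1}{3796715}\right) = \left(4575321 - \frac{1586}{2333}\right) \left(- \frac{1}{3796715}\right) = \frac{10674222307}{2333} \left(- \frac{1}{3796715}\right) = - \frac{10674222307}{8857736095}$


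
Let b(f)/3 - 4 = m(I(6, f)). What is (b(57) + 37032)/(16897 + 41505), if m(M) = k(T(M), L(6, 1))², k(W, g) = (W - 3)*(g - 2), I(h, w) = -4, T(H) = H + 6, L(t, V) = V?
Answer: 37047/58402 ≈ 0.63435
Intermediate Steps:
T(H) = 6 + H
k(W, g) = (-3 + W)*(-2 + g)
m(M) = (-3 - M)² (m(M) = (6 - 3*1 - 2*(6 + M) + (6 + M)*1)² = (6 - 3 + (-12 - 2*M) + (6 + M))² = (-3 - M)²)
b(f) = 15 (b(f) = 12 + 3*(3 - 4)² = 12 + 3*(-1)² = 12 + 3*1 = 12 + 3 = 15)
(b(57) + 37032)/(16897 + 41505) = (15 + 37032)/(16897 + 41505) = 37047/58402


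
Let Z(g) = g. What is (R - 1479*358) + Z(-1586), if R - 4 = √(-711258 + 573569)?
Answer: -531064 + I*√137689 ≈ -5.3106e+5 + 371.06*I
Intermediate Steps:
R = 4 + I*√137689 (R = 4 + √(-711258 + 573569) = 4 + √(-137689) = 4 + I*√137689 ≈ 4.0 + 371.06*I)
(R - 1479*358) + Z(-1586) = ((4 + I*√137689) - 1479*358) - 1586 = ((4 + I*√137689) - 529482) - 1586 = (-529478 + I*√137689) - 1586 = -531064 + I*√137689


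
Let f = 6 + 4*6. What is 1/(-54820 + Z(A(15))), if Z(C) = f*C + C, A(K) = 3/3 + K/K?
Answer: -1/54758 ≈ -1.8262e-5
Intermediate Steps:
f = 30 (f = 6 + 24 = 30)
A(K) = 2 (A(K) = 3*(⅓) + 1 = 1 + 1 = 2)
Z(C) = 31*C (Z(C) = 30*C + C = 31*C)
1/(-54820 + Z(A(15))) = 1/(-54820 + 31*2) = 1/(-54820 + 62) = 1/(-54758) = -1/54758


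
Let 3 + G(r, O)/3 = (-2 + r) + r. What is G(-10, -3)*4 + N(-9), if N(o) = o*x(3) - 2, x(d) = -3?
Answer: -275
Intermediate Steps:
G(r, O) = -15 + 6*r (G(r, O) = -9 + 3*((-2 + r) + r) = -9 + 3*(-2 + 2*r) = -9 + (-6 + 6*r) = -15 + 6*r)
N(o) = -2 - 3*o (N(o) = o*(-3) - 2 = -3*o - 2 = -2 - 3*o)
G(-10, -3)*4 + N(-9) = (-15 + 6*(-10))*4 + (-2 - 3*(-9)) = (-15 - 60)*4 + (-2 + 27) = -75*4 + 25 = -300 + 25 = -275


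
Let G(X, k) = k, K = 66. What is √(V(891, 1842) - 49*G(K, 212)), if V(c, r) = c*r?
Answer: √1630834 ≈ 1277.0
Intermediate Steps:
√(V(891, 1842) - 49*G(K, 212)) = √(891*1842 - 49*212) = √(1641222 - 10388) = √1630834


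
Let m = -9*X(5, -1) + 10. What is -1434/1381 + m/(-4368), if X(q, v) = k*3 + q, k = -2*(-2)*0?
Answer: -887911/861744 ≈ -1.0304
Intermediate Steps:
k = 0 (k = 4*0 = 0)
X(q, v) = q (X(q, v) = 0*3 + q = 0 + q = q)
m = -35 (m = -9*5 + 10 = -45 + 10 = -35)
-1434/1381 + m/(-4368) = -1434/1381 - 35/(-4368) = -1434*1/1381 - 35*(-1/4368) = -1434/1381 + 5/624 = -887911/861744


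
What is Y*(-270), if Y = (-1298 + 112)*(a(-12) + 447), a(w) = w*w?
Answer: 189250020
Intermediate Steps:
a(w) = w**2
Y = -700926 (Y = (-1298 + 112)*((-12)**2 + 447) = -1186*(144 + 447) = -1186*591 = -700926)
Y*(-270) = -700926*(-270) = 189250020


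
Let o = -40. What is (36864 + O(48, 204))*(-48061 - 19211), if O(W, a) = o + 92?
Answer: -2483413152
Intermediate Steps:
O(W, a) = 52 (O(W, a) = -40 + 92 = 52)
(36864 + O(48, 204))*(-48061 - 19211) = (36864 + 52)*(-48061 - 19211) = 36916*(-67272) = -2483413152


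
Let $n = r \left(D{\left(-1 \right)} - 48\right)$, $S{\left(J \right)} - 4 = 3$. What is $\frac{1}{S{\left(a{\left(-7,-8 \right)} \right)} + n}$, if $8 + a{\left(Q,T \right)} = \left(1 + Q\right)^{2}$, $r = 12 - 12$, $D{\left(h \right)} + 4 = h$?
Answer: $\frac{1}{7} \approx 0.14286$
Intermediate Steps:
$D{\left(h \right)} = -4 + h$
$r = 0$
$a{\left(Q,T \right)} = -8 + \left(1 + Q\right)^{2}$
$S{\left(J \right)} = 7$ ($S{\left(J \right)} = 4 + 3 = 7$)
$n = 0$ ($n = 0 \left(\left(-4 - 1\right) - 48\right) = 0 \left(-5 - 48\right) = 0 \left(-53\right) = 0$)
$\frac{1}{S{\left(a{\left(-7,-8 \right)} \right)} + n} = \frac{1}{7 + 0} = \frac{1}{7}$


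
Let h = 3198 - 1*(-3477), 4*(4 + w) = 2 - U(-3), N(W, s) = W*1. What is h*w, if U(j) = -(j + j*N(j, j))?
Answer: -13350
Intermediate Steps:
N(W, s) = W
U(j) = -j - j² (U(j) = -(j + j*j) = -(j + j²) = -j - j²)
w = -2 (w = -4 + (2 - (-1)*(-3)*(1 - 3))/4 = -4 + (2 - (-1)*(-3)*(-2))/4 = -4 + (2 - 1*(-6))/4 = -4 + (2 + 6)/4 = -4 + (¼)*8 = -4 + 2 = -2)
h = 6675 (h = 3198 + 3477 = 6675)
h*w = 6675*(-2) = -13350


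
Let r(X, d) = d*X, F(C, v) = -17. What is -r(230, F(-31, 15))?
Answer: 3910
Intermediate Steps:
r(X, d) = X*d
-r(230, F(-31, 15)) = -230*(-17) = -1*(-3910) = 3910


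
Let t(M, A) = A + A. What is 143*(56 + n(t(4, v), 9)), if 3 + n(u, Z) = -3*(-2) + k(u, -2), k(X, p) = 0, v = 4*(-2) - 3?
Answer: 8437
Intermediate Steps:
v = -11 (v = -8 - 3 = -11)
t(M, A) = 2*A
n(u, Z) = 3 (n(u, Z) = -3 + (-3*(-2) + 0) = -3 + (6 + 0) = -3 + 6 = 3)
143*(56 + n(t(4, v), 9)) = 143*(56 + 3) = 143*59 = 8437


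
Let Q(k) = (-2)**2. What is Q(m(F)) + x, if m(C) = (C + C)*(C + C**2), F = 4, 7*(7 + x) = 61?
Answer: 40/7 ≈ 5.7143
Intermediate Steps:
x = 12/7 (x = -7 + (1/7)*61 = -7 + 61/7 = 12/7 ≈ 1.7143)
m(C) = 2*C*(C + C**2) (m(C) = (2*C)*(C + C**2) = 2*C*(C + C**2))
Q(k) = 4
Q(m(F)) + x = 4 + 12/7 = 40/7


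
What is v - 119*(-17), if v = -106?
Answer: 1917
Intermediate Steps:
v - 119*(-17) = -106 - 119*(-17) = -106 + 2023 = 1917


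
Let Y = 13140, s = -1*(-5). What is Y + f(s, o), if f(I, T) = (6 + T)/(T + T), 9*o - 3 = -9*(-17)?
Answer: 683315/52 ≈ 13141.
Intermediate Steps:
s = 5
o = 52/3 (o = ⅓ + (-9*(-17))/9 = ⅓ + (⅑)*153 = ⅓ + 17 = 52/3 ≈ 17.333)
f(I, T) = (6 + T)/(2*T) (f(I, T) = (6 + T)/((2*T)) = (6 + T)*(1/(2*T)) = (6 + T)/(2*T))
Y + f(s, o) = 13140 + (6 + 52/3)/(2*(52/3)) = 13140 + (½)*(3/52)*(70/3) = 13140 + 35/52 = 683315/52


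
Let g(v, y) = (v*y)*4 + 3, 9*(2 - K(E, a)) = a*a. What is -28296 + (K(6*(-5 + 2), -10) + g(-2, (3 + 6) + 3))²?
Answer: -1447415/81 ≈ -17869.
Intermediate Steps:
K(E, a) = 2 - a²/9 (K(E, a) = 2 - a*a/9 = 2 - a²/9)
g(v, y) = 3 + 4*v*y (g(v, y) = 4*v*y + 3 = 3 + 4*v*y)
-28296 + (K(6*(-5 + 2), -10) + g(-2, (3 + 6) + 3))² = -28296 + ((2 - ⅑*(-10)²) + (3 + 4*(-2)*((3 + 6) + 3)))² = -28296 + ((2 - ⅑*100) + (3 + 4*(-2)*(9 + 3)))² = -28296 + ((2 - 100/9) + (3 + 4*(-2)*12))² = -28296 + (-82/9 + (3 - 96))² = -28296 + (-82/9 - 93)² = -28296 + (-919/9)² = -28296 + 844561/81 = -1447415/81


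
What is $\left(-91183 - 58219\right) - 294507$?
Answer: $-443909$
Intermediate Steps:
$\left(-91183 - 58219\right) - 294507 = -149402 - 294507 = -443909$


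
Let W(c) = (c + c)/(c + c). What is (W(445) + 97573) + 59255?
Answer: 156829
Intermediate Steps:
W(c) = 1 (W(c) = (2*c)/((2*c)) = (2*c)*(1/(2*c)) = 1)
(W(445) + 97573) + 59255 = (1 + 97573) + 59255 = 97574 + 59255 = 156829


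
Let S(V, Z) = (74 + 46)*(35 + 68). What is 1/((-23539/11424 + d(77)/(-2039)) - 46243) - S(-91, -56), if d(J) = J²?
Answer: -13315164930372936/1077278714165 ≈ -12360.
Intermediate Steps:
S(V, Z) = 12360 (S(V, Z) = 120*103 = 12360)
1/((-23539/11424 + d(77)/(-2039)) - 46243) - S(-91, -56) = 1/((-23539/11424 + 77²/(-2039)) - 46243) - 1*12360 = 1/((-23539*1/11424 + 5929*(-1/2039)) - 46243) - 12360 = 1/((-23539/11424 - 5929/2039) - 46243) - 12360 = 1/(-115728917/23293536 - 46243) - 12360 = 1/(-1077278714165/23293536) - 12360 = -23293536/1077278714165 - 12360 = -13315164930372936/1077278714165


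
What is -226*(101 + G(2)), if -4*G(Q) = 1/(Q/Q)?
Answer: -45539/2 ≈ -22770.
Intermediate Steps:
G(Q) = -¼ (G(Q) = -1/(4*(Q/Q)) = -¼/1 = -¼*1 = -¼)
-226*(101 + G(2)) = -226*(101 - ¼) = -226*403/4 = -45539/2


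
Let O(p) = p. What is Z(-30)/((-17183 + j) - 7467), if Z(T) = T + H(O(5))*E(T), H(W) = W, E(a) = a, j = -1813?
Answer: 60/8821 ≈ 0.0068019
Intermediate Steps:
Z(T) = 6*T (Z(T) = T + 5*T = 6*T)
Z(-30)/((-17183 + j) - 7467) = (6*(-30))/((-17183 - 1813) - 7467) = -180/(-18996 - 7467) = -180/(-26463) = -180*(-1/26463) = 60/8821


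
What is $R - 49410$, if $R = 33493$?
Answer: $-15917$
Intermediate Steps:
$R - 49410 = 33493 - 49410 = -15917$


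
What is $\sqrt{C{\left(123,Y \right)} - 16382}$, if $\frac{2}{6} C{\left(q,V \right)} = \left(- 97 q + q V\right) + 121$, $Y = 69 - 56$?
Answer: $i \sqrt{47015} \approx 216.83 i$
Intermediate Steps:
$Y = 13$ ($Y = 69 - 56 = 13$)
$C{\left(q,V \right)} = 363 - 291 q + 3 V q$ ($C{\left(q,V \right)} = 3 \left(\left(- 97 q + q V\right) + 121\right) = 3 \left(\left(- 97 q + V q\right) + 121\right) = 3 \left(121 - 97 q + V q\right) = 363 - 291 q + 3 V q$)
$\sqrt{C{\left(123,Y \right)} - 16382} = \sqrt{\left(363 - 35793 + 3 \cdot 13 \cdot 123\right) - 16382} = \sqrt{\left(363 - 35793 + 4797\right) - 16382} = \sqrt{-30633 - 16382} = \sqrt{-47015} = i \sqrt{47015}$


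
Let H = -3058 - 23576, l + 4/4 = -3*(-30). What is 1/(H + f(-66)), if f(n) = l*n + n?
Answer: -1/32574 ≈ -3.0699e-5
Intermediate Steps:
l = 89 (l = -1 - 3*(-30) = -1 + 90 = 89)
f(n) = 90*n (f(n) = 89*n + n = 90*n)
H = -26634
1/(H + f(-66)) = 1/(-26634 + 90*(-66)) = 1/(-26634 - 5940) = 1/(-32574) = -1/32574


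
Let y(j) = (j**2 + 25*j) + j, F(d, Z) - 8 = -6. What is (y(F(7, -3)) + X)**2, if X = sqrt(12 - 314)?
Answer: (56 + I*sqrt(302))**2 ≈ 2834.0 + 1946.4*I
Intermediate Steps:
F(d, Z) = 2 (F(d, Z) = 8 - 6 = 2)
X = I*sqrt(302) (X = sqrt(-302) = I*sqrt(302) ≈ 17.378*I)
y(j) = j**2 + 26*j
(y(F(7, -3)) + X)**2 = (2*(26 + 2) + I*sqrt(302))**2 = (2*28 + I*sqrt(302))**2 = (56 + I*sqrt(302))**2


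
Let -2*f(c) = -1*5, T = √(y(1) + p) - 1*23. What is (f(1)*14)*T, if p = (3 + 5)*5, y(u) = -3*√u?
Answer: -805 + 35*√37 ≈ -592.10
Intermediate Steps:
p = 40 (p = 8*5 = 40)
T = -23 + √37 (T = √(-3*√1 + 40) - 1*23 = √(-3*1 + 40) - 23 = √(-3 + 40) - 23 = √37 - 23 = -23 + √37 ≈ -16.917)
f(c) = 5/2 (f(c) = -(-1)*5/2 = -½*(-5) = 5/2)
(f(1)*14)*T = ((5/2)*14)*(-23 + √37) = 35*(-23 + √37) = -805 + 35*√37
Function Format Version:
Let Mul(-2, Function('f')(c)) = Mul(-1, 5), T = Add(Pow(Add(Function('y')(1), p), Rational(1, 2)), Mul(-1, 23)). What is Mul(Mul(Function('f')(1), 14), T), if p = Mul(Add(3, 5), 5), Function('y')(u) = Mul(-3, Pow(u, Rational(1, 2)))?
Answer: Add(-805, Mul(35, Pow(37, Rational(1, 2)))) ≈ -592.10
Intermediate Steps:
p = 40 (p = Mul(8, 5) = 40)
T = Add(-23, Pow(37, Rational(1, 2))) (T = Add(Pow(Add(Mul(-3, Pow(1, Rational(1, 2))), 40), Rational(1, 2)), Mul(-1, 23)) = Add(Pow(Add(Mul(-3, 1), 40), Rational(1, 2)), -23) = Add(Pow(Add(-3, 40), Rational(1, 2)), -23) = Add(Pow(37, Rational(1, 2)), -23) = Add(-23, Pow(37, Rational(1, 2))) ≈ -16.917)
Function('f')(c) = Rational(5, 2) (Function('f')(c) = Mul(Rational(-1, 2), Mul(-1, 5)) = Mul(Rational(-1, 2), -5) = Rational(5, 2))
Mul(Mul(Function('f')(1), 14), T) = Mul(Mul(Rational(5, 2), 14), Add(-23, Pow(37, Rational(1, 2)))) = Mul(35, Add(-23, Pow(37, Rational(1, 2)))) = Add(-805, Mul(35, Pow(37, Rational(1, 2))))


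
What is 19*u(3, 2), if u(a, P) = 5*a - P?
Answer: 247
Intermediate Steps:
u(a, P) = -P + 5*a
19*u(3, 2) = 19*(-1*2 + 5*3) = 19*(-2 + 15) = 19*13 = 247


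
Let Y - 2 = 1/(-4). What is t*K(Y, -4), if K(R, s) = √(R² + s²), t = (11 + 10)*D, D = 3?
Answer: 63*√305/4 ≈ 275.06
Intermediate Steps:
t = 63 (t = (11 + 10)*3 = 21*3 = 63)
Y = 7/4 (Y = 2 + 1/(-4) = 2 + 1*(-¼) = 2 - ¼ = 7/4 ≈ 1.7500)
t*K(Y, -4) = 63*√((7/4)² + (-4)²) = 63*√(49/16 + 16) = 63*√(305/16) = 63*(√305/4) = 63*√305/4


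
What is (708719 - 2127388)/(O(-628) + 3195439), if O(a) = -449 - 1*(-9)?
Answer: -1418669/3194999 ≈ -0.44403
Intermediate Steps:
O(a) = -440 (O(a) = -449 + 9 = -440)
(708719 - 2127388)/(O(-628) + 3195439) = (708719 - 2127388)/(-440 + 3195439) = -1418669/3194999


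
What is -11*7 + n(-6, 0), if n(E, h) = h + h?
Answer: -77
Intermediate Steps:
n(E, h) = 2*h
-11*7 + n(-6, 0) = -11*7 + 2*0 = -77 + 0 = -77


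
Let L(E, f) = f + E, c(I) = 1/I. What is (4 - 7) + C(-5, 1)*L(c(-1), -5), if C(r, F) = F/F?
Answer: -9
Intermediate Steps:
L(E, f) = E + f
C(r, F) = 1
(4 - 7) + C(-5, 1)*L(c(-1), -5) = (4 - 7) + 1*(1/(-1) - 5) = -3 + 1*(-1 - 5) = -3 + 1*(-6) = -3 - 6 = -9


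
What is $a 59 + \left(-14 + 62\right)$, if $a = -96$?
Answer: $-5616$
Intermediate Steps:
$a 59 + \left(-14 + 62\right) = \left(-96\right) 59 + \left(-14 + 62\right) = -5664 + 48 = -5616$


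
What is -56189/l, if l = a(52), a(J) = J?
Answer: -56189/52 ≈ -1080.6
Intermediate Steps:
l = 52
-56189/l = -56189/52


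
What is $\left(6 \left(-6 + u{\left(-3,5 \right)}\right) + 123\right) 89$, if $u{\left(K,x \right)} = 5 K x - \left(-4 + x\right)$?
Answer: $-32841$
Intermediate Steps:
$u{\left(K,x \right)} = 4 - x + 5 K x$ ($u{\left(K,x \right)} = 5 K x - \left(-4 + x\right) = 4 - x + 5 K x$)
$\left(6 \left(-6 + u{\left(-3,5 \right)}\right) + 123\right) 89 = \left(6 \left(-6 + \left(4 - 5 + 5 \left(-3\right) 5\right)\right) + 123\right) 89 = \left(6 \left(-6 - 76\right) + 123\right) 89 = \left(6 \left(-82\right) + 123\right) 89 = \left(-492 + 123\right) 89 = \left(-369\right) 89 = -32841$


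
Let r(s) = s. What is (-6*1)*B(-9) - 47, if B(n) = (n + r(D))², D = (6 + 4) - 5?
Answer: -143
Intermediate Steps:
D = 5 (D = 10 - 5 = 5)
B(n) = (5 + n)² (B(n) = (n + 5)² = (5 + n)²)
(-6*1)*B(-9) - 47 = (-6*1)*(5 - 9)² - 47 = -6*(-4)² - 47 = -6*16 - 47 = -96 - 47 = -143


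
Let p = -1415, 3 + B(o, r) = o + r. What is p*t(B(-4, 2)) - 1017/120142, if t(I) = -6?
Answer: 1020004563/120142 ≈ 8490.0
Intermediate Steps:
B(o, r) = -3 + o + r (B(o, r) = -3 + (o + r) = -3 + o + r)
p*t(B(-4, 2)) - 1017/120142 = -1415*(-6) - 1017/120142 = 8490 - 1017/120142 = 1020004563/120142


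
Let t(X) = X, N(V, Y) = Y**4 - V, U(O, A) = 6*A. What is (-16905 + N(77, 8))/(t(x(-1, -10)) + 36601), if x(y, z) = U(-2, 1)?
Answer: -12886/36607 ≈ -0.35201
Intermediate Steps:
x(y, z) = 6 (x(y, z) = 6*1 = 6)
(-16905 + N(77, 8))/(t(x(-1, -10)) + 36601) = (-16905 + (8**4 - 1*77))/(6 + 36601) = (-16905 + (4096 - 77))/36607 = (-16905 + 4019)*(1/36607) = -12886*1/36607 = -12886/36607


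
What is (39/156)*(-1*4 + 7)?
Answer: ¾ ≈ 0.75000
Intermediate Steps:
(39/156)*(-1*4 + 7) = (39*(1/156))*(-4 + 7) = (¼)*3 = ¾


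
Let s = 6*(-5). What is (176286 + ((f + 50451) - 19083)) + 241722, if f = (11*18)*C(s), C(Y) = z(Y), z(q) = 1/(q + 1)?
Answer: 13031706/29 ≈ 4.4937e+5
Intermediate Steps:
s = -30
z(q) = 1/(1 + q)
C(Y) = 1/(1 + Y)
f = -198/29 (f = (11*18)/(1 - 30) = 198/(-29) = 198*(-1/29) = -198/29 ≈ -6.8276)
(176286 + ((f + 50451) - 19083)) + 241722 = (176286 + ((-198/29 + 50451) - 19083)) + 241722 = (176286 + (1462881/29 - 19083)) + 241722 = (176286 + 909474/29) + 241722 = 6021768/29 + 241722 = 13031706/29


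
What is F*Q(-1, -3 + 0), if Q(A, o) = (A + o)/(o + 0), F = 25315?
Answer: 101260/3 ≈ 33753.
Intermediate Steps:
Q(A, o) = (A + o)/o
F*Q(-1, -3 + 0) = 25315*((-1 + (-3 + 0))/(-3 + 0)) = 25315*((-1 - 3)/(-3)) = 25315*(-⅓*(-4)) = 25315*(4/3) = 101260/3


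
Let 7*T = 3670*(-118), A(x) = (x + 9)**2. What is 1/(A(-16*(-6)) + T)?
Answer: -7/355885 ≈ -1.9669e-5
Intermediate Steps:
A(x) = (9 + x)**2
T = -433060/7 (T = (3670*(-118))/7 = (1/7)*(-433060) = -433060/7 ≈ -61866.)
1/(A(-16*(-6)) + T) = 1/((9 - 16*(-6))**2 - 433060/7) = 1/((9 + 96)**2 - 433060/7) = 1/(105**2 - 433060/7) = 1/(11025 - 433060/7) = 1/(-355885/7) = -7/355885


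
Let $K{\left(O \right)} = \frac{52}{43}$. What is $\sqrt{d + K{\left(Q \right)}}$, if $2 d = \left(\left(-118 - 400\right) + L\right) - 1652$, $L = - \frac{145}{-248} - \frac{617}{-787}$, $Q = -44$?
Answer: $\frac{i \sqrt{19072202702748233}}{4196284} \approx 32.911 i$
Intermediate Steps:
$L = \frac{267131}{195176}$ ($L = \left(-145\right) \left(- \frac{1}{248}\right) - - \frac{617}{787} = \frac{145}{248} + \frac{617}{787} = \frac{267131}{195176} \approx 1.3687$)
$K{\left(O \right)} = \frac{52}{43}$ ($K{\left(O \right)} = 52 \cdot \frac{1}{43} = \frac{52}{43}$)
$d = - \frac{423264789}{390352}$ ($d = \frac{\left(\left(-118 - 400\right) + \frac{267131}{195176}\right) - 1652}{2} = \frac{\left(-518 + \frac{267131}{195176}\right) - 1652}{2} = \frac{- \frac{100834037}{195176} - 1652}{2} = \frac{1}{2} \left(- \frac{423264789}{195176}\right) = - \frac{423264789}{390352} \approx -1084.3$)
$\sqrt{d + K{\left(Q \right)}} = \sqrt{- \frac{423264789}{390352} + \frac{52}{43}} = \sqrt{- \frac{18180087623}{16785136}} = \frac{i \sqrt{19072202702748233}}{4196284}$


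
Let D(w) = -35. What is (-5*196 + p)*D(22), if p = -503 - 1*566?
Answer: 71715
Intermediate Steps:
p = -1069 (p = -503 - 566 = -1069)
(-5*196 + p)*D(22) = (-5*196 - 1069)*(-35) = (-980 - 1069)*(-35) = -2049*(-35) = 71715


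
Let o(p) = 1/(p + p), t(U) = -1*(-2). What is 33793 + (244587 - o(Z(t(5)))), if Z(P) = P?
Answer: 1113519/4 ≈ 2.7838e+5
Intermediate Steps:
t(U) = 2
o(p) = 1/(2*p)
33793 + (244587 - o(Z(t(5)))) = 33793 + (244587 - 1/(2*2)) = 33793 + (244587 - 1*¼) = 33793 + (244587 - ¼) = 33793 + 978347/4 = 1113519/4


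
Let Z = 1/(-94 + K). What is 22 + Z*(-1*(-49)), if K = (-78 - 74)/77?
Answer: 158807/7390 ≈ 21.489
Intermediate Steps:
K = -152/77 (K = -152*1/77 = -152/77 ≈ -1.9740)
Z = -77/7390 (Z = 1/(-94 - 152/77) = 1/(-7390/77) = -77/7390 ≈ -0.010419)
22 + Z*(-1*(-49)) = 22 - (-77)*(-49)/7390 = 22 - 77/7390*49 = 22 - 3773/7390 = 158807/7390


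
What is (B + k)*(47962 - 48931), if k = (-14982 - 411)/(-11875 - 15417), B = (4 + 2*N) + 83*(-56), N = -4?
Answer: 123011634279/27292 ≈ 4.5072e+6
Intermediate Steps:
B = -4652 (B = (4 + 2*(-4)) + 83*(-56) = (4 - 8) - 4648 = -4 - 4648 = -4652)
k = 15393/27292 (k = -15393/(-27292) = -15393*(-1/27292) = 15393/27292 ≈ 0.56401)
(B + k)*(47962 - 48931) = (-4652 + 15393/27292)*(47962 - 48931) = -126946991/27292*(-969) = 123011634279/27292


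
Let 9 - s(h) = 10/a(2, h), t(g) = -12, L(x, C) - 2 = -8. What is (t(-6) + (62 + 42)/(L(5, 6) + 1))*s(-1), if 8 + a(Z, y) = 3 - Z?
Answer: -11972/35 ≈ -342.06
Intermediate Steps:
L(x, C) = -6 (L(x, C) = 2 - 8 = -6)
a(Z, y) = -5 - Z (a(Z, y) = -8 + (3 - Z) = -5 - Z)
s(h) = 73/7 (s(h) = 9 - 10/(-5 - 1*2) = 9 - 10/(-5 - 2) = 9 - 10/(-7) = 9 - 10*(-1)/7 = 9 - 1*(-10/7) = 9 + 10/7 = 73/7)
(t(-6) + (62 + 42)/(L(5, 6) + 1))*s(-1) = (-12 + (62 + 42)/(-6 + 1))*(73/7) = (-12 + 104/(-5))*(73/7) = (-12 + 104*(-⅕))*(73/7) = (-12 - 104/5)*(73/7) = -164/5*73/7 = -11972/35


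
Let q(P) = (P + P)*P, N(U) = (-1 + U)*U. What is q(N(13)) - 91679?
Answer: -43007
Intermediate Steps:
N(U) = U*(-1 + U)
q(P) = 2*P**2 (q(P) = (2*P)*P = 2*P**2)
q(N(13)) - 91679 = 2*(13*(-1 + 13))**2 - 91679 = 2*(13*12)**2 - 91679 = 2*156**2 - 91679 = 2*24336 - 91679 = 48672 - 91679 = -43007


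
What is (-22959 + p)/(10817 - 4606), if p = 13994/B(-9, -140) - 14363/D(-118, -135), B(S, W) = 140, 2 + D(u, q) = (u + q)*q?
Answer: -7807192537/2121242830 ≈ -3.6805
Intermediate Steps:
D(u, q) = -2 + q*(q + u) (D(u, q) = -2 + (u + q)*q = -2 + (q + u)*q = -2 + q*(q + u))
p = 33994733/341530 (p = 13994/140 - 14363/(-2 + (-135)**2 - 135*(-118)) = 13994*(1/140) - 14363/(-2 + 18225 + 15930) = 6997/70 - 14363/34153 = 33994733/341530 ≈ 99.537)
(-22959 + p)/(10817 - 4606) = (-22959 + 33994733/341530)/(10817 - 4606) = -7807192537/341530/6211 = -7807192537/341530*1/6211 = -7807192537/2121242830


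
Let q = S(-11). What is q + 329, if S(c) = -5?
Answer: 324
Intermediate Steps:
q = -5
q + 329 = -5 + 329 = 324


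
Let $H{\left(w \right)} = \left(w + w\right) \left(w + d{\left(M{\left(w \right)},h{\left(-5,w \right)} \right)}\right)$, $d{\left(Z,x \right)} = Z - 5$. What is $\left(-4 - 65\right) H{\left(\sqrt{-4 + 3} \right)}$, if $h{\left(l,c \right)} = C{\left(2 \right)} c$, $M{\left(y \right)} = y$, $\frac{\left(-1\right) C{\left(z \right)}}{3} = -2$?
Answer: $276 + 690 i \approx 276.0 + 690.0 i$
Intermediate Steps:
$C{\left(z \right)} = 6$ ($C{\left(z \right)} = \left(-3\right) \left(-2\right) = 6$)
$h{\left(l,c \right)} = 6 c$
$d{\left(Z,x \right)} = -5 + Z$
$H{\left(w \right)} = 2 w \left(-5 + 2 w\right)$ ($H{\left(w \right)} = \left(w + w\right) \left(w + \left(-5 + w\right)\right) = 2 w \left(-5 + 2 w\right)$)
$\left(-4 - 65\right) H{\left(\sqrt{-4 + 3} \right)} = \left(-4 - 65\right) 2 \sqrt{-4 + 3} \left(-5 + 2 \sqrt{-4 + 3}\right) = - 69 \cdot 2 \sqrt{-1} \left(-5 + 2 \sqrt{-1}\right) = - 69 \cdot 2 i \left(-5 + 2 i\right) = - 138 i \left(-5 + 2 i\right)$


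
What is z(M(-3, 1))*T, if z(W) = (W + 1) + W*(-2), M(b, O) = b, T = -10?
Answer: -40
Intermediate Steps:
z(W) = 1 - W (z(W) = (1 + W) - 2*W = 1 - W)
z(M(-3, 1))*T = (1 - 1*(-3))*(-10) = (1 + 3)*(-10) = 4*(-10) = -40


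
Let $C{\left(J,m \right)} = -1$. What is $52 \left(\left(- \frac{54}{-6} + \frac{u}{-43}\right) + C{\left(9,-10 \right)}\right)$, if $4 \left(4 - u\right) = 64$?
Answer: $\frac{18512}{43} \approx 430.51$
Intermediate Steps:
$u = -12$ ($u = 4 - 16 = -12$)
$52 \left(\left(- \frac{54}{-6} + \frac{u}{-43}\right) + C{\left(9,-10 \right)}\right) = 52 \left(\left(- \frac{54}{-6} - \frac{12}{-43}\right) - 1\right) = 52 \left(\left(\left(-54\right) \left(- \frac{1}{6}\right) - - \frac{12}{43}\right) - 1\right) = 52 \left(\left(9 + \frac{12}{43}\right) - 1\right) = 52 \left(\frac{399}{43} - 1\right) = 52 \cdot \frac{356}{43} = \frac{18512}{43}$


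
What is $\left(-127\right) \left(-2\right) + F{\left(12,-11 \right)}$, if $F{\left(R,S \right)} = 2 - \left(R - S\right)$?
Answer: $233$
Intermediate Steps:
$F{\left(R,S \right)} = 2 + S - R$
$\left(-127\right) \left(-2\right) + F{\left(12,-11 \right)} = \left(-127\right) \left(-2\right) - 21 = 254 - 21 = 233$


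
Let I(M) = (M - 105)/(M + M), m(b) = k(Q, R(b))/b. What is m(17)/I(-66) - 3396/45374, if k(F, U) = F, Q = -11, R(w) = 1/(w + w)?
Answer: -12625870/21983703 ≈ -0.57433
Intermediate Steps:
R(w) = 1/(2*w)
m(b) = -11/b
I(M) = (-105 + M)/(2*M) (I(M) = (-105 + M)/((2*M)) = (-105 + M)*(1/(2*M)) = (-105 + M)/(2*M))
m(17)/I(-66) - 3396/45374 = (-11/17)/(((½)*(-105 - 66)/(-66))) - 3396/45374 = (-11*1/17)/(((½)*(-1/66)*(-171))) - 3396*1/45374 = -11/(17*57/44) - 1698/22687 = -11/17*44/57 - 1698/22687 = -484/969 - 1698/22687 = -12625870/21983703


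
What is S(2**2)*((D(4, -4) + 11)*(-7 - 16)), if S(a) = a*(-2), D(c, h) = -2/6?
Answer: 5888/3 ≈ 1962.7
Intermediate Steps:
D(c, h) = -1/3 (D(c, h) = -2*1/6 = -1/3)
S(a) = -2*a
S(2**2)*((D(4, -4) + 11)*(-7 - 16)) = (-2*2**2)*((-1/3 + 11)*(-7 - 16)) = (-2*4)*((32/3)*(-23)) = -8*(-736/3) = 5888/3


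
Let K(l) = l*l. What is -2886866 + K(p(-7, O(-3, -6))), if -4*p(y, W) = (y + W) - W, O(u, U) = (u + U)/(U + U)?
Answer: -46189807/16 ≈ -2.8869e+6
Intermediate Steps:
O(u, U) = (U + u)/(2*U) (O(u, U) = (U + u)/((2*U)) = (U + u)*(1/(2*U)) = (U + u)/(2*U))
p(y, W) = -y/4 (p(y, W) = -((y + W) - W)/4 = -((W + y) - W)/4 = -y/4)
K(l) = l**2
-2886866 + K(p(-7, O(-3, -6))) = -2886866 + (-1/4*(-7))**2 = -2886866 + (7/4)**2 = -2886866 + 49/16 = -46189807/16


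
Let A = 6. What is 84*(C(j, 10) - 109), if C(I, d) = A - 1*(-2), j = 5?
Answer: -8484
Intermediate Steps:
C(I, d) = 8 (C(I, d) = 6 - 1*(-2) = 6 + 2 = 8)
84*(C(j, 10) - 109) = 84*(8 - 109) = 84*(-101) = -8484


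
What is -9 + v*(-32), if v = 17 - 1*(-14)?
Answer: -1001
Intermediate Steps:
v = 31 (v = 17 + 14 = 31)
-9 + v*(-32) = -9 + 31*(-32) = -9 - 992 = -1001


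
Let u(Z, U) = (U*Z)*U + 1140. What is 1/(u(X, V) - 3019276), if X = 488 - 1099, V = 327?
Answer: -1/68351755 ≈ -1.4630e-8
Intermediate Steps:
X = -611
u(Z, U) = 1140 + Z*U² (u(Z, U) = Z*U² + 1140 = 1140 + Z*U²)
1/(u(X, V) - 3019276) = 1/((1140 - 611*327²) - 3019276) = 1/((1140 - 611*106929) - 3019276) = 1/((1140 - 65333619) - 3019276) = 1/(-65332479 - 3019276) = 1/(-68351755) = -1/68351755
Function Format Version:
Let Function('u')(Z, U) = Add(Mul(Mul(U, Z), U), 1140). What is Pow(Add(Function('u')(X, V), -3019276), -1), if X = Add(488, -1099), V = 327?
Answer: Rational(-1, 68351755) ≈ -1.4630e-8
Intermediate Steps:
X = -611
Function('u')(Z, U) = Add(1140, Mul(Z, Pow(U, 2))) (Function('u')(Z, U) = Add(Mul(Z, Pow(U, 2)), 1140) = Add(1140, Mul(Z, Pow(U, 2))))
Pow(Add(Function('u')(X, V), -3019276), -1) = Pow(Add(Add(1140, Mul(-611, Pow(327, 2))), -3019276), -1) = Pow(Add(Add(1140, Mul(-611, 106929)), -3019276), -1) = Pow(Add(Add(1140, -65333619), -3019276), -1) = Pow(Add(-65332479, -3019276), -1) = Pow(-68351755, -1) = Rational(-1, 68351755)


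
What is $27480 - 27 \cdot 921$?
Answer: $2613$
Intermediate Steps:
$27480 - 27 \cdot 921 = 27480 - 24867 = 2613$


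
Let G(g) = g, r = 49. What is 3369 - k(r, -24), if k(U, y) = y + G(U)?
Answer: 3344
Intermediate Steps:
k(U, y) = U + y (k(U, y) = y + U = U + y)
3369 - k(r, -24) = 3369 - (49 - 24) = 3369 - 1*25 = 3369 - 25 = 3344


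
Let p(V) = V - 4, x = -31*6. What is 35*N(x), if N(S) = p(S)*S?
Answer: 1236900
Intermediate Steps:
x = -186
p(V) = -4 + V
N(S) = S*(-4 + S) (N(S) = (-4 + S)*S = S*(-4 + S))
35*N(x) = 35*(-186*(-4 - 186)) = 35*(-186*(-190)) = 35*35340 = 1236900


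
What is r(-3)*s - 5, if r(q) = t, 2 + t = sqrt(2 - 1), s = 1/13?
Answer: -66/13 ≈ -5.0769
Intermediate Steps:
s = 1/13 ≈ 0.076923
t = -1 (t = -2 + sqrt(2 - 1) = -2 + sqrt(1) = -2 + 1 = -1)
r(q) = -1
r(-3)*s - 5 = -1*1/13 - 5 = -1/13 - 5 = -66/13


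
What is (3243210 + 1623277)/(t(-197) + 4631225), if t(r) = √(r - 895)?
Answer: 22537796256575/21448245001717 - 9732974*I*√273/21448245001717 ≈ 1.0508 - 7.4978e-6*I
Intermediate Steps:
t(r) = √(-895 + r)
(3243210 + 1623277)/(t(-197) + 4631225) = (3243210 + 1623277)/(√(-895 - 197) + 4631225) = 4866487/(√(-1092) + 4631225) = 4866487/(2*I*√273 + 4631225) = 4866487/(4631225 + 2*I*√273)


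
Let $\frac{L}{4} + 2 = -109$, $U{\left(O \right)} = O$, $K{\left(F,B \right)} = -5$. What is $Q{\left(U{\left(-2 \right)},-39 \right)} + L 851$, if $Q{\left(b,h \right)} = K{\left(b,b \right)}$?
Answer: $-377849$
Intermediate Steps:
$Q{\left(b,h \right)} = -5$
$L = -444$ ($L = -8 + 4 \left(-109\right) = -8 - 436 = -444$)
$Q{\left(U{\left(-2 \right)},-39 \right)} + L 851 = -5 - 377844 = -377849$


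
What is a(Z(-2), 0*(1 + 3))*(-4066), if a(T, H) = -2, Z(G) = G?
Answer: 8132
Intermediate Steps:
a(Z(-2), 0*(1 + 3))*(-4066) = -2*(-4066) = 8132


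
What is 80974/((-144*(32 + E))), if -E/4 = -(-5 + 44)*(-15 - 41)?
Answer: 40487/626688 ≈ 0.064605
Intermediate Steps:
E = -8736 (E = -(-4)*(-5 + 44)*(-15 - 41) = -(-4)*39*(-56) = -(-4)*(-2184) = -4*2184 = -8736)
80974/((-144*(32 + E))) = 80974/((-144*(32 - 8736))) = 80974/((-144*(-8704))) = 80974/1253376 = 80974*(1/1253376) = 40487/626688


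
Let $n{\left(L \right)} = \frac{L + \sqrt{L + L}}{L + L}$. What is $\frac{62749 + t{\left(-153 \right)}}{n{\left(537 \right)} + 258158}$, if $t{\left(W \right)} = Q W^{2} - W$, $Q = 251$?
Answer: $\frac{3293077319824938}{143155202290591} - \frac{11877122 \sqrt{1074}}{143155202290591} \approx 23.004$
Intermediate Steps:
$t{\left(W \right)} = - W + 251 W^{2}$ ($t{\left(W \right)} = 251 W^{2} - W = - W + 251 W^{2}$)
$n{\left(L \right)} = \frac{L + \sqrt{2} \sqrt{L}}{2 L}$ ($n{\left(L \right)} = \frac{L + \sqrt{2 L}}{2 L} = \left(L + \sqrt{2} \sqrt{L}\right) \frac{1}{2 L} = \frac{L + \sqrt{2} \sqrt{L}}{2 L}$)
$\frac{62749 + t{\left(-153 \right)}}{n{\left(537 \right)} + 258158} = \frac{62749 - 153 \left(-1 + 251 \left(-153\right)\right)}{\left(\frac{1}{2} + \frac{\sqrt{2}}{2 \sqrt{537}}\right) + 258158} = \frac{62749 - 153 \left(-1 - 38403\right)}{\left(\frac{1}{2} + \frac{\sqrt{2} \frac{\sqrt{537}}{537}}{2}\right) + 258158} = \frac{62749 - -5875812}{\left(\frac{1}{2} + \frac{\sqrt{1074}}{1074}\right) + 258158} = \frac{62749 + 5875812}{\frac{516317}{2} + \frac{\sqrt{1074}}{1074}} = \frac{5938561}{\frac{516317}{2} + \frac{\sqrt{1074}}{1074}}$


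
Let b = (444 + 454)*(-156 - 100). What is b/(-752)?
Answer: 14368/47 ≈ 305.70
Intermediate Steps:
b = -229888 (b = 898*(-256) = -229888)
b/(-752) = -229888/(-752) = -229888*(-1/752) = 14368/47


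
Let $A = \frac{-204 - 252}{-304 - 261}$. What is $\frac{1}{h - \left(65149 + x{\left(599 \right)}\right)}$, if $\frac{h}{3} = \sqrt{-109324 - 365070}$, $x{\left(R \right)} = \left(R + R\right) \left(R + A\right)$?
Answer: $- \frac{27798037855}{21785970773665051} - \frac{319225 i \sqrt{474394}}{65357912320995153} \approx -1.276 \cdot 10^{-6} - 3.3641 \cdot 10^{-9} i$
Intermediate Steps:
$A = \frac{456}{565}$ ($A = - \frac{456}{-565} = \left(-456\right) \left(- \frac{1}{565}\right) = \frac{456}{565} \approx 0.80708$)
$x{\left(R \right)} = 2 R \left(\frac{456}{565} + R\right)$ ($x{\left(R \right)} = \left(R + R\right) \left(R + \frac{456}{565}\right) = 2 R \left(\frac{456}{565} + R\right)$)
$h = 3 i \sqrt{474394}$ ($h = 3 \sqrt{-109324 - 365070} = 3 \sqrt{-474394} = 3 i \sqrt{474394} \approx 2066.3 i$)
$\frac{1}{h - \left(65149 + x{\left(599 \right)}\right)} = \frac{1}{3 i \sqrt{474394} - \left(65149 + \frac{2}{565} \cdot 599 \left(456 + 565 \cdot 599\right)\right)} = \frac{1}{3 i \sqrt{474394} - \left(65149 + \frac{2}{565} \cdot 599 \left(456 + 338435\right)\right)} = \frac{1}{3 i \sqrt{474394} - \left(65149 + \frac{2}{565} \cdot 599 \cdot 338891\right)} = \frac{1}{3 i \sqrt{474394} - \frac{442800603}{565}} = \frac{1}{- \frac{442800603}{565} + 3 i \sqrt{474394}}$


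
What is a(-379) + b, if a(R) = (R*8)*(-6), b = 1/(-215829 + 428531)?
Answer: 3869474785/212702 ≈ 18192.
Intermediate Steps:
b = 1/212702 ≈ 4.7014e-6
a(R) = -48*R (a(R) = (8*R)*(-6) = -48*R)
a(-379) + b = -48*(-379) + 1/212702 = 18192 + 1/212702 = 3869474785/212702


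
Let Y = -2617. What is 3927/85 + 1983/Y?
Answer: 594612/13085 ≈ 45.442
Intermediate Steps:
3927/85 + 1983/Y = 3927/85 + 1983/(-2617) = 3927*(1/85) + 1983*(-1/2617) = 231/5 - 1983/2617 = 594612/13085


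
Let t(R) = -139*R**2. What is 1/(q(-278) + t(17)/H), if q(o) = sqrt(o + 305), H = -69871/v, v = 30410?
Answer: 85354421285810/1492306696939182793 - 14645869923*sqrt(3)/1492306696939182793 ≈ 5.7179e-5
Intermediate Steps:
H = -69871/30410 ≈ -2.2976
q(o) = sqrt(305 + o)
1/(q(-278) + t(17)/H) = 1/(sqrt(305 - 278) + (-139*17**2)/(-69871/30410)) = 1/(sqrt(27) - 139*289*(-30410/69871)) = 1/(3*sqrt(3) - 40171*(-30410/69871)) = 1/(3*sqrt(3) + 1221600110/69871) = 1/(1221600110/69871 + 3*sqrt(3))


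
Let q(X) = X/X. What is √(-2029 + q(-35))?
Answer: 26*I*√3 ≈ 45.033*I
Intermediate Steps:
q(X) = 1
√(-2029 + q(-35)) = √(-2029 + 1) = √(-2028) = 26*I*√3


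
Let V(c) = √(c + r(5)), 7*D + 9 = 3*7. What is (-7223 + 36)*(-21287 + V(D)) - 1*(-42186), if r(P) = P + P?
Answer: 153031855 - 7187*√574/7 ≈ 1.5301e+8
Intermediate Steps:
r(P) = 2*P
D = 12/7 (D = -9/7 + (3*7)/7 = -9/7 + (⅐)*21 = -9/7 + 3 = 12/7 ≈ 1.7143)
V(c) = √(10 + c) (V(c) = √(c + 2*5) = √(c + 10) = √(10 + c))
(-7223 + 36)*(-21287 + V(D)) - 1*(-42186) = (-7223 + 36)*(-21287 + √(10 + 12/7)) - 1*(-42186) = -7187*(-21287 + √(82/7)) + 42186 = -7187*(-21287 + √574/7) + 42186 = (152989669 - 7187*√574/7) + 42186 = 153031855 - 7187*√574/7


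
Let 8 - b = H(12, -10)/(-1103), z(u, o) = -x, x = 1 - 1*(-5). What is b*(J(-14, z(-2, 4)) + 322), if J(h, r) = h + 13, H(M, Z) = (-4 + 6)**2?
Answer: 2833788/1103 ≈ 2569.2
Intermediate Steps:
x = 6 (x = 1 + 5 = 6)
H(M, Z) = 4 (H(M, Z) = 2**2 = 4)
z(u, o) = -6 (z(u, o) = -1*6 = -6)
J(h, r) = 13 + h
b = 8828/1103 (b = 8 - 4/(-1103) = 8 - 4*(-1)/1103 = 8 - 1*(-4/1103) = 8 + 4/1103 = 8828/1103 ≈ 8.0036)
b*(J(-14, z(-2, 4)) + 322) = 8828*((13 - 14) + 322)/1103 = 8828*(-1 + 322)/1103 = (8828/1103)*321 = 2833788/1103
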